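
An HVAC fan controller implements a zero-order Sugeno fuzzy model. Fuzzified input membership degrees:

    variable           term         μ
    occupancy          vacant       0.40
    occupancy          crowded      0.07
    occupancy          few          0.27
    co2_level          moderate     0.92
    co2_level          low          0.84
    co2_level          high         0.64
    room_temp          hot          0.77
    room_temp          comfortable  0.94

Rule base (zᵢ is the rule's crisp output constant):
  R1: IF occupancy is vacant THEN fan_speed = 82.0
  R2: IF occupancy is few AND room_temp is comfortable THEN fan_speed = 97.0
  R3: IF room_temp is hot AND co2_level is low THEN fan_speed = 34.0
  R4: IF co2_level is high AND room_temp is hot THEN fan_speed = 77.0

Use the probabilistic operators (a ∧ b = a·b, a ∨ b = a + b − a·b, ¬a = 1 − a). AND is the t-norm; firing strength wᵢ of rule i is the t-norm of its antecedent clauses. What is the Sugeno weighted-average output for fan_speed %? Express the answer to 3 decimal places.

R1 (z=82.0): vacant=0.40 → w = 0.4000
R2 (z=97.0): few=0.27, comfortable=0.94; AND[a·b] → w = 0.2538
R3 (z=34.0): hot=0.77, low=0.84; AND[a·b] → w = 0.6468
R4 (z=77.0): high=0.64, hot=0.77; AND[a·b] → w = 0.4928
Weighted average = (0.4000·82.0 + 0.2538·97.0 + 0.6468·34.0 + 0.4928·77.0) / (0.4000 + 0.2538 + 0.6468 + 0.4928)
  = 117.3554 / 1.7934 = 65.437

65.437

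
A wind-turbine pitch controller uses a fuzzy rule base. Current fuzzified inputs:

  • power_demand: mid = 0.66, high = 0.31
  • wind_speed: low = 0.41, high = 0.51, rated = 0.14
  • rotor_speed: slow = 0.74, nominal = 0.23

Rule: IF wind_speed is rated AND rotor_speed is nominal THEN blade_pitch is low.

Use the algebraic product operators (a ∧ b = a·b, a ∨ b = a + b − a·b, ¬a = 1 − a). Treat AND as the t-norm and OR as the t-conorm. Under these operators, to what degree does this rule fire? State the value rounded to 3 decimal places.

firing strength: rated=0.14, nominal=0.23; AND[a·b] → w = 0.0322

0.032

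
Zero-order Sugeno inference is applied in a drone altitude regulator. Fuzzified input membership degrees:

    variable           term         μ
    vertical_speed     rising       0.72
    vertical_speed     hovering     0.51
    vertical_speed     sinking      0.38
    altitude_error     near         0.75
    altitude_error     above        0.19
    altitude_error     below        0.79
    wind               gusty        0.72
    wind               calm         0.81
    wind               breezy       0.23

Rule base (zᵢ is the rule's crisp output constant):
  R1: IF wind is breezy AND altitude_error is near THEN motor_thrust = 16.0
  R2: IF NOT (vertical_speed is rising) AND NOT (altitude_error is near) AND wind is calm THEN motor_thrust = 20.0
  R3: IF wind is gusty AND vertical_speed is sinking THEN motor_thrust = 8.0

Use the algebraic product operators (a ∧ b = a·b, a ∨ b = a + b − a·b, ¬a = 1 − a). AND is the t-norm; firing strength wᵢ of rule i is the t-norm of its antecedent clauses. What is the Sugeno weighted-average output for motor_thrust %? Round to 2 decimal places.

12.10

R1 (z=16.0): breezy=0.23, near=0.75; AND[a·b] → w = 0.1725
R2 (z=20.0): ¬rising=1−0.72=0.28, ¬near=1−0.75=0.25, calm=0.81; AND[a·b] → w = 0.0567
R3 (z=8.0): gusty=0.72, sinking=0.38; AND[a·b] → w = 0.2736
Weighted average = (0.1725·16.0 + 0.0567·20.0 + 0.2736·8.0) / (0.1725 + 0.0567 + 0.2736)
  = 6.0828 / 0.5028 = 12.10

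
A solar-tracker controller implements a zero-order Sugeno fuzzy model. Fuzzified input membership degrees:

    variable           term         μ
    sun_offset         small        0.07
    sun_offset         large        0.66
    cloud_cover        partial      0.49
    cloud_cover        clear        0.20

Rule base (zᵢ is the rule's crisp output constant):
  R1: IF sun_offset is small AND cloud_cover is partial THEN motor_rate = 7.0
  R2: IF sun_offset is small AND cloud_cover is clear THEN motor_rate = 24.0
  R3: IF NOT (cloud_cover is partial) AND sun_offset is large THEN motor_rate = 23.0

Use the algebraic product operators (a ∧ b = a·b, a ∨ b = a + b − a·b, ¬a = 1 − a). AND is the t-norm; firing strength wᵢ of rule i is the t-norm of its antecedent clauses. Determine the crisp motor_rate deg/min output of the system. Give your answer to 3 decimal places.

R1 (z=7.0): small=0.07, partial=0.49; AND[a·b] → w = 0.0343
R2 (z=24.0): small=0.07, clear=0.20; AND[a·b] → w = 0.0140
R3 (z=23.0): ¬partial=1−0.49=0.51, large=0.66; AND[a·b] → w = 0.3366
Weighted average = (0.0343·7.0 + 0.0140·24.0 + 0.3366·23.0) / (0.0343 + 0.0140 + 0.3366)
  = 8.3179 / 0.3849 = 21.611

21.611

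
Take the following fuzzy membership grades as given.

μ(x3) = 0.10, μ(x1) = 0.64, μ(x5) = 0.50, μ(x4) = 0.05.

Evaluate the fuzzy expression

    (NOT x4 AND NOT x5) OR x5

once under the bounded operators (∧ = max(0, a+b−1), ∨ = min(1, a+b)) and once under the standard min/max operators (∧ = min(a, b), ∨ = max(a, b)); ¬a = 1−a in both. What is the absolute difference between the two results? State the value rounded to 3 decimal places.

Under bounded:
  NOT x4 = 1 − 0.05 = 0.95
  NOT x5 = 1 − 0.50 = 0.50
  NOT x4 AND NOT x5 = max(0, a+b−1) on (0.95, 0.50) = 0.45
  (NOT x4 AND NOT x5) OR x5 = min(1, a+b) on (0.45, 0.50) = 0.95
  → value = 0.9500
Under standard min/max:
  NOT x4 = 1 − 0.05 = 0.95
  NOT x5 = 1 − 0.50 = 0.50
  NOT x4 AND NOT x5 = min(a, b) on (0.95, 0.50) = 0.50
  (NOT x4 AND NOT x5) OR x5 = max(a, b) on (0.50, 0.50) = 0.50
  → value = 0.5000
|0.9500 − 0.5000| = 0.450

0.450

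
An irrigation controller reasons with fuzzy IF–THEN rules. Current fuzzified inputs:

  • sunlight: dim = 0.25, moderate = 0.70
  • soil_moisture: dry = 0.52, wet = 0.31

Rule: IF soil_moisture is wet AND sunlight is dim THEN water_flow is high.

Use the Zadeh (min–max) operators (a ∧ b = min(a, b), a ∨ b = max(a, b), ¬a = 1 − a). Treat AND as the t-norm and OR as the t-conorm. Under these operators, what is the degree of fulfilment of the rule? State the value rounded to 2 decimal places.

0.25

firing strength: wet=0.31, dim=0.25; AND[min(a, b)] → w = 0.25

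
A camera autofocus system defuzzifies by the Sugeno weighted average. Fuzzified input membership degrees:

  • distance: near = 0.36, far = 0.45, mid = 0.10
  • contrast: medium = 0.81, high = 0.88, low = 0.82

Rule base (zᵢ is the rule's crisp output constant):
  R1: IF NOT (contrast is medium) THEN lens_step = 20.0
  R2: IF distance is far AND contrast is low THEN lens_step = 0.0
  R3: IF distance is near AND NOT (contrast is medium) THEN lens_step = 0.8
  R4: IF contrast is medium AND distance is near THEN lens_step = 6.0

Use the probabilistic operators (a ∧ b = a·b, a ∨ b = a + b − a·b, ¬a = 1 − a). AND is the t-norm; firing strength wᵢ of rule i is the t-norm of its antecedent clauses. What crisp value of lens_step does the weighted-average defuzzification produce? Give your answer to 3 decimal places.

6.098

R1 (z=20.0): ¬medium=1−0.81=0.19 → w = 0.1900
R2 (z=0.0): far=0.45, low=0.82; AND[a·b] → w = 0.3690
R3 (z=0.8): near=0.36, ¬medium=1−0.81=0.19; AND[a·b] → w = 0.0684
R4 (z=6.0): medium=0.81, near=0.36; AND[a·b] → w = 0.2916
Weighted average = (0.1900·20.0 + 0.3690·0.0 + 0.0684·0.8 + 0.2916·6.0) / (0.1900 + 0.3690 + 0.0684 + 0.2916)
  = 5.6043 / 0.9190 = 6.098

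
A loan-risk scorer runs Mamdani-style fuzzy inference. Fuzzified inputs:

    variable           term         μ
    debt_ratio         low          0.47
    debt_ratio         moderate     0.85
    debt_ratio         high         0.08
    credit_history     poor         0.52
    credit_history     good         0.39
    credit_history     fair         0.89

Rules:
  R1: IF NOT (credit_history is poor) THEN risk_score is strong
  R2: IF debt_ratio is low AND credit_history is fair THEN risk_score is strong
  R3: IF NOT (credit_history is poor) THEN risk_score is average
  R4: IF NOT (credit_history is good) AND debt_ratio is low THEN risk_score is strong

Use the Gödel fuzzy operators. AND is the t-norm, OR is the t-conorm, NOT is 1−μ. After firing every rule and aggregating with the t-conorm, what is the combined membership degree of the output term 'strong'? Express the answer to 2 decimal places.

0.48

R1: ¬poor=1−0.52=0.48 → w = 0.48
R2: low=0.47, fair=0.89; AND[min(a, b)] → w = 0.47
R3: ¬poor=1−0.52=0.48 → w = 0.48
R4: ¬good=1−0.39=0.61, low=0.47; AND[min(a, b)] → w = 0.47
Rules with consequent 'strong': {R1, R2, R4} → strengths 0.48, 0.47, 0.47
Aggregate via t-conorm [max(a, b)]: 0.48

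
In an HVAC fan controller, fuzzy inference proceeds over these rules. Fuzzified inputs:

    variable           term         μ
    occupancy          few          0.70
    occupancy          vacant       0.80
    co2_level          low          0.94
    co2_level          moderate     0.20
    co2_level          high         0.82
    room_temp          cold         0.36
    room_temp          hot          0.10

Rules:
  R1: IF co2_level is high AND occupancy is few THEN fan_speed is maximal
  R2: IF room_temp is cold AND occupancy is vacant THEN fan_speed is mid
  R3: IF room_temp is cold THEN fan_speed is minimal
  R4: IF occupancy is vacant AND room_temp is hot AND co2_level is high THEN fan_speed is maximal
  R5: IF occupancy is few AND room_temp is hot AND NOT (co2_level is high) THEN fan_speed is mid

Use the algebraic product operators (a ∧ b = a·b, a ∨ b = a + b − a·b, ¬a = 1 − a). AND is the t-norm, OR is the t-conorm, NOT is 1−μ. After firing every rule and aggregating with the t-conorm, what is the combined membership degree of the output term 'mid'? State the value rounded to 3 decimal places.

R1: high=0.82, few=0.70; AND[a·b] → w = 0.5740
R2: cold=0.36, vacant=0.80; AND[a·b] → w = 0.2880
R3: cold=0.36 → w = 0.3600
R4: vacant=0.80, hot=0.10, high=0.82; AND[a·b] → w = 0.0656
R5: few=0.70, hot=0.10, ¬high=1−0.82=0.18; AND[a·b] → w = 0.0126
Rules with consequent 'mid': {R2, R5} → strengths 0.2880, 0.0126
Aggregate via t-conorm [a + b − a·b]: 0.2970

0.297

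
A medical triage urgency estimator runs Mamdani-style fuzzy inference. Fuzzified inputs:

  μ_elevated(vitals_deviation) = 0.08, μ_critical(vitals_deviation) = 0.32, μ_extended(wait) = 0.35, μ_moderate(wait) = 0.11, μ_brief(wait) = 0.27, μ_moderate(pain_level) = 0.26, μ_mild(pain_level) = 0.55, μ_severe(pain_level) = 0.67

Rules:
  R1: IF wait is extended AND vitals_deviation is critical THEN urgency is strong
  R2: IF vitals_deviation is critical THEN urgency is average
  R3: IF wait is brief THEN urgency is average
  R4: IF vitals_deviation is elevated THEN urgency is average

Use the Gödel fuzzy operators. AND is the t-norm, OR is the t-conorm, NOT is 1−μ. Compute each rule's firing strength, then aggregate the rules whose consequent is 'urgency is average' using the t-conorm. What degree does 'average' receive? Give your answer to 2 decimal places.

0.32

R1: extended=0.35, critical=0.32; AND[min(a, b)] → w = 0.32
R2: critical=0.32 → w = 0.32
R3: brief=0.27 → w = 0.27
R4: elevated=0.08 → w = 0.08
Rules with consequent 'average': {R2, R3, R4} → strengths 0.32, 0.27, 0.08
Aggregate via t-conorm [max(a, b)]: 0.32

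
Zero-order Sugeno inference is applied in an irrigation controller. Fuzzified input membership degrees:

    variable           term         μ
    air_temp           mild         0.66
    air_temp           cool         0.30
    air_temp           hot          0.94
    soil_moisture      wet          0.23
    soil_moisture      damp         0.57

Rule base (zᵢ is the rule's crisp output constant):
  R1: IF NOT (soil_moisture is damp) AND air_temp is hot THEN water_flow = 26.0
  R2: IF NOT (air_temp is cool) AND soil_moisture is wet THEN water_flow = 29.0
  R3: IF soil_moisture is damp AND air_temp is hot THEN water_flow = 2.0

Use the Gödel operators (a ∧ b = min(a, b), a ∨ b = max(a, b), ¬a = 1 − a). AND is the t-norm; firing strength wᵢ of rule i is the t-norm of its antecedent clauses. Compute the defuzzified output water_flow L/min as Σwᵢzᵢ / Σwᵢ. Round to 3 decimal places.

15.439

R1 (z=26.0): ¬damp=1−0.57=0.43, hot=0.94; AND[min(a, b)] → w = 0.43
R2 (z=29.0): ¬cool=1−0.30=0.70, wet=0.23; AND[min(a, b)] → w = 0.23
R3 (z=2.0): damp=0.57, hot=0.94; AND[min(a, b)] → w = 0.57
Weighted average = (0.43·26.0 + 0.23·29.0 + 0.57·2.0) / (0.43 + 0.23 + 0.57)
  = 18.9900 / 1.2300 = 15.439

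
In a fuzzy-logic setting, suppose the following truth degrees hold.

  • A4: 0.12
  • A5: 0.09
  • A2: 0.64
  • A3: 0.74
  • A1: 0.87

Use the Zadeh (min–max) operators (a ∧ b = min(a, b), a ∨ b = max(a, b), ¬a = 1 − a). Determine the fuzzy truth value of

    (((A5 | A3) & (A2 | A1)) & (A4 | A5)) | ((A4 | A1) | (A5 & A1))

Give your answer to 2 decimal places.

A5 | A3 = max(a, b) on (0.09, 0.74) = 0.74
A2 | A1 = max(a, b) on (0.64, 0.87) = 0.87
(A5 | A3) & (A2 | A1) = min(a, b) on (0.74, 0.87) = 0.74
A4 | A5 = max(a, b) on (0.12, 0.09) = 0.12
((A5 | A3) & (A2 | A1)) & (A4 | A5) = min(a, b) on (0.74, 0.12) = 0.12
A4 | A1 = max(a, b) on (0.12, 0.87) = 0.87
A5 & A1 = min(a, b) on (0.09, 0.87) = 0.09
(A4 | A1) | (A5 & A1) = max(a, b) on (0.87, 0.09) = 0.87
(((A5 | A3) & (A2 | A1)) & (A4 | A5)) | ((A4 | A1) | (A5 & A1)) = max(a, b) on (0.12, 0.87) = 0.87

0.87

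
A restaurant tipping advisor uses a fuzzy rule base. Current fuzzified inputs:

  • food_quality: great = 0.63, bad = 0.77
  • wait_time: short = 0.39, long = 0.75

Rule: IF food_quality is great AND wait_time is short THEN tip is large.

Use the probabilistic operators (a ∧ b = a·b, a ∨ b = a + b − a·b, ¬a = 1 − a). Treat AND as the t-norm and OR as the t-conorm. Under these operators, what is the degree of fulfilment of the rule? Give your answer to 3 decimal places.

firing strength: great=0.63, short=0.39; AND[a·b] → w = 0.2457

0.246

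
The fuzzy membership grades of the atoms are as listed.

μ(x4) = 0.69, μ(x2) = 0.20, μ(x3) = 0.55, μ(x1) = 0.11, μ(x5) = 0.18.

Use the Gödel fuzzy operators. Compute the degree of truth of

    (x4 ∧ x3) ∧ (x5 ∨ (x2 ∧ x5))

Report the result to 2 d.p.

0.18

x4 ∧ x3 = min(a, b) on (0.69, 0.55) = 0.55
x2 ∧ x5 = min(a, b) on (0.20, 0.18) = 0.18
x5 ∨ (x2 ∧ x5) = max(a, b) on (0.18, 0.18) = 0.18
(x4 ∧ x3) ∧ (x5 ∨ (x2 ∧ x5)) = min(a, b) on (0.55, 0.18) = 0.18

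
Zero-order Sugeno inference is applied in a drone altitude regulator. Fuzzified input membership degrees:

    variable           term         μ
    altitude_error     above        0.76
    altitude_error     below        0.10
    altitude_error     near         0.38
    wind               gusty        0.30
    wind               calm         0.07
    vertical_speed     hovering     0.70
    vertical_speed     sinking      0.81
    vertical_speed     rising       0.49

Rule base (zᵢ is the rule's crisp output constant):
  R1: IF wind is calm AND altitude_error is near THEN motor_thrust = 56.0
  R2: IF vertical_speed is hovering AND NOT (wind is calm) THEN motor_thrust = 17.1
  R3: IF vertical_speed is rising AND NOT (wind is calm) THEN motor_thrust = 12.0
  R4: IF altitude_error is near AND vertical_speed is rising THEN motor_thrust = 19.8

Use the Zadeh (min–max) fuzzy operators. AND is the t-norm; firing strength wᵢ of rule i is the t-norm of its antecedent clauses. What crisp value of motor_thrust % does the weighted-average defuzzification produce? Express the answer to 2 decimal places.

R1 (z=56.0): calm=0.07, near=0.38; AND[min(a, b)] → w = 0.07
R2 (z=17.1): hovering=0.70, ¬calm=1−0.07=0.93; AND[min(a, b)] → w = 0.70
R3 (z=12.0): rising=0.49, ¬calm=1−0.07=0.93; AND[min(a, b)] → w = 0.49
R4 (z=19.8): near=0.38, rising=0.49; AND[min(a, b)] → w = 0.38
Weighted average = (0.07·56.0 + 0.70·17.1 + 0.49·12.0 + 0.38·19.8) / (0.07 + 0.70 + 0.49 + 0.38)
  = 29.2940 / 1.6400 = 17.86

17.86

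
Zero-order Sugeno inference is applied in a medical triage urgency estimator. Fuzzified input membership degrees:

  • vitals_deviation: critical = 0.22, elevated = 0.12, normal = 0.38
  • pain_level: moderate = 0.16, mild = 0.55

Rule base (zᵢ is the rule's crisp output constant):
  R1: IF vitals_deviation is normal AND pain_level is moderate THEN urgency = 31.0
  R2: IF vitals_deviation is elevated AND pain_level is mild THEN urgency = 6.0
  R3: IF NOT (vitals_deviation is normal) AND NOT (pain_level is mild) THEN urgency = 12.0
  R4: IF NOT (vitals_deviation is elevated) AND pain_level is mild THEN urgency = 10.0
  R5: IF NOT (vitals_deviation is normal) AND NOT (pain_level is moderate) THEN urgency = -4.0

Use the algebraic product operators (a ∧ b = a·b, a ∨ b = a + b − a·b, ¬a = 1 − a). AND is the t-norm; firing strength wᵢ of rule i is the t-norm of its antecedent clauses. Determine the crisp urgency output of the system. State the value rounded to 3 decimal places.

R1 (z=31.0): normal=0.38, moderate=0.16; AND[a·b] → w = 0.0608
R2 (z=6.0): elevated=0.12, mild=0.55; AND[a·b] → w = 0.0660
R3 (z=12.0): ¬normal=1−0.38=0.62, ¬mild=1−0.55=0.45; AND[a·b] → w = 0.2790
R4 (z=10.0): ¬elevated=1−0.12=0.88, mild=0.55; AND[a·b] → w = 0.4840
R5 (z=-4.0): ¬normal=1−0.38=0.62, ¬moderate=1−0.16=0.84; AND[a·b] → w = 0.5208
Weighted average = (0.0608·31.0 + 0.0660·6.0 + 0.2790·12.0 + 0.4840·10.0 + 0.5208·-4.0) / (0.0608 + 0.0660 + 0.2790 + 0.4840 + 0.5208)
  = 8.3856 / 1.4106 = 5.945

5.945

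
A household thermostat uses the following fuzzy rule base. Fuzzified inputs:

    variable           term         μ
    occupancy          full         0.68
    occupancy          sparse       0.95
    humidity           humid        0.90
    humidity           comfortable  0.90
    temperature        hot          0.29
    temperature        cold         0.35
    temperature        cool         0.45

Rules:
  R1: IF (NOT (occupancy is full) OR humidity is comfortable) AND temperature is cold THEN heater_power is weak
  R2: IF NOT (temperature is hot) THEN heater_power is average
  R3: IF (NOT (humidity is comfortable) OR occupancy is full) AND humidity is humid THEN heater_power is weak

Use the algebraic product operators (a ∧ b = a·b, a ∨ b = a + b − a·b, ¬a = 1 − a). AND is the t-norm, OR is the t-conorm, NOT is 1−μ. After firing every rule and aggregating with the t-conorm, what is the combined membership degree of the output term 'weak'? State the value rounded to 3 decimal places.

R1: (¬full=1−0.68=0.32 OR comfortable=0.90) = 0.9320; AND[a·b] with cold=0.35 → w = 0.3262
R2: ¬hot=1−0.29=0.71 → w = 0.7100
R3: (¬comfortable=1−0.90=0.10 OR full=0.68) = 0.7120; AND[a·b] with humid=0.90 → w = 0.6408
Rules with consequent 'weak': {R1, R3} → strengths 0.3262, 0.6408
Aggregate via t-conorm [a + b − a·b]: 0.7580

0.758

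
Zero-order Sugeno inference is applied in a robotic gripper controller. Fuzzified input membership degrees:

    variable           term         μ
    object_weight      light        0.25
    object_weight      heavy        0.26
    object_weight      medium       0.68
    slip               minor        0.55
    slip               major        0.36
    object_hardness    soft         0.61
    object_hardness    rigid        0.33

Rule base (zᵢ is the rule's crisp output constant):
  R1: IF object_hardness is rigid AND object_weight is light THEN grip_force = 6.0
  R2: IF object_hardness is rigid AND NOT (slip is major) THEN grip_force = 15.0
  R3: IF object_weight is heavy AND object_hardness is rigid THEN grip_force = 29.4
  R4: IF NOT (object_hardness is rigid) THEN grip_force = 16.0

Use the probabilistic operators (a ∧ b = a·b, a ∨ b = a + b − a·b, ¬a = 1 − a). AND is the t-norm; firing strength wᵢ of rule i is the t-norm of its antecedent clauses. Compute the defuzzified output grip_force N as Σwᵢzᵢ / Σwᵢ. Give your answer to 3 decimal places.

R1 (z=6.0): rigid=0.33, light=0.25; AND[a·b] → w = 0.0825
R2 (z=15.0): rigid=0.33, ¬major=1−0.36=0.64; AND[a·b] → w = 0.2112
R3 (z=29.4): heavy=0.26, rigid=0.33; AND[a·b] → w = 0.0858
R4 (z=16.0): ¬rigid=1−0.33=0.67 → w = 0.6700
Weighted average = (0.0825·6.0 + 0.2112·15.0 + 0.0858·29.4 + 0.6700·16.0) / (0.0825 + 0.2112 + 0.0858 + 0.6700)
  = 16.9055 / 1.0495 = 16.108

16.108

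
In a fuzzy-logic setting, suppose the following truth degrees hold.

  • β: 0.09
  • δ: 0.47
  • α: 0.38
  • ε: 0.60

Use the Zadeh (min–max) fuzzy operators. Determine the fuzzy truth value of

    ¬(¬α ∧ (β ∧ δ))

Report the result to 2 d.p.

0.91

¬α = 1 − 0.38 = 0.62
β ∧ δ = min(a, b) on (0.09, 0.47) = 0.09
¬α ∧ (β ∧ δ) = min(a, b) on (0.62, 0.09) = 0.09
¬(¬α ∧ (β ∧ δ)) = 1 − 0.09 = 0.91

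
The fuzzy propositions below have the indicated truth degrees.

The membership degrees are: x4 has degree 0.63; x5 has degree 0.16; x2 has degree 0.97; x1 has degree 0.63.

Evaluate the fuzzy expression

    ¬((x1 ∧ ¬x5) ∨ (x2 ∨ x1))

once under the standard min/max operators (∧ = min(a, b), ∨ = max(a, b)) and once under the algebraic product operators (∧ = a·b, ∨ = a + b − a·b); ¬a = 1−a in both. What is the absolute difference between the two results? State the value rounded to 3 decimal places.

0.025

Under standard min/max:
  ¬x5 = 1 − 0.16 = 0.84
  x1 ∧ ¬x5 = min(a, b) on (0.63, 0.84) = 0.63
  x2 ∨ x1 = max(a, b) on (0.97, 0.63) = 0.97
  (x1 ∧ ¬x5) ∨ (x2 ∨ x1) = max(a, b) on (0.63, 0.97) = 0.97
  ¬((x1 ∧ ¬x5) ∨ (x2 ∨ x1)) = 1 − 0.97 = 0.03
  → value = 0.0300
Under algebraic product:
  ¬x5 = 1 − 0.1600 = 0.8400
  x1 ∧ ¬x5 = a·b on (0.6300, 0.8400) = 0.5292
  x2 ∨ x1 = a + b − a·b on (0.9700, 0.6300) = 0.9889
  (x1 ∧ ¬x5) ∨ (x2 ∨ x1) = a + b − a·b on (0.5292, 0.9889) = 0.9948
  ¬((x1 ∧ ¬x5) ∨ (x2 ∨ x1)) = 1 − 0.9948 = 0.0052
  → value = 0.0052
|0.0300 − 0.0052| = 0.025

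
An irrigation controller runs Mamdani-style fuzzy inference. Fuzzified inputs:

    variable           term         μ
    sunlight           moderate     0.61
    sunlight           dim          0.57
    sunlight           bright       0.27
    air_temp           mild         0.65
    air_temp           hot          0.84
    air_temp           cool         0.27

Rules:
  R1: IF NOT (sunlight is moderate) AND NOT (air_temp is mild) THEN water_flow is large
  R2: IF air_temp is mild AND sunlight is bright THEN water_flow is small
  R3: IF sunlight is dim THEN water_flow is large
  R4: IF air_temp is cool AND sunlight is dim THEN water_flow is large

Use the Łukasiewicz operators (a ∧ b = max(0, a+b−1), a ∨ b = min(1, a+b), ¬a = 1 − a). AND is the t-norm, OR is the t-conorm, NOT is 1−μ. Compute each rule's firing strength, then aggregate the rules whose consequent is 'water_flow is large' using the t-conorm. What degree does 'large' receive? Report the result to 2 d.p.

0.57

R1: ¬moderate=1−0.61=0.39, ¬mild=1−0.65=0.35; AND[max(0, a+b−1)] → w = 0.00
R2: mild=0.65, bright=0.27; AND[max(0, a+b−1)] → w = 0.00
R3: dim=0.57 → w = 0.57
R4: cool=0.27, dim=0.57; AND[max(0, a+b−1)] → w = 0.00
Rules with consequent 'large': {R1, R3, R4} → strengths 0.00, 0.57, 0.00
Aggregate via t-conorm [min(1, a+b)]: 0.57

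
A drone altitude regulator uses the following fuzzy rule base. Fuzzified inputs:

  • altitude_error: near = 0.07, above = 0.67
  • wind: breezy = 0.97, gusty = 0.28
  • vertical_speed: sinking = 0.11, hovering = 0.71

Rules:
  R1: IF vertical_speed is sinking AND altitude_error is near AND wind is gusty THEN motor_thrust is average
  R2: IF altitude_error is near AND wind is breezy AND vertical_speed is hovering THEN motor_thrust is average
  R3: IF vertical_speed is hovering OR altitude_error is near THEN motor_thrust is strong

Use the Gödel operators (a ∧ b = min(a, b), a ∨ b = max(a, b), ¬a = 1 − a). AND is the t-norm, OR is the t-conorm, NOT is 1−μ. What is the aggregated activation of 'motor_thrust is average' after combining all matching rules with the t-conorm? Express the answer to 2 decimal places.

0.07

R1: sinking=0.11, near=0.07, gusty=0.28; AND[min(a, b)] → w = 0.07
R2: near=0.07, breezy=0.97, hovering=0.71; AND[min(a, b)] → w = 0.07
R3: hovering=0.71, near=0.07; OR[max(a, b)] → w = 0.71
Rules with consequent 'average': {R1, R2} → strengths 0.07, 0.07
Aggregate via t-conorm [max(a, b)]: 0.07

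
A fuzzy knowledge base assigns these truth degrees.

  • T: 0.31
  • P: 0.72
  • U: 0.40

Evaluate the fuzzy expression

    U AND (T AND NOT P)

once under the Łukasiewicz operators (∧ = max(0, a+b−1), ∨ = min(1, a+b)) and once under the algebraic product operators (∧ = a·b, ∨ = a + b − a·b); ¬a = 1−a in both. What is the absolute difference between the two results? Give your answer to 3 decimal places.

Under Łukasiewicz:
  NOT P = 1 − 0.72 = 0.28
  T AND NOT P = max(0, a+b−1) on (0.31, 0.28) = 0.00
  U AND (T AND NOT P) = max(0, a+b−1) on (0.40, 0.00) = 0.00
  → value = 0.0000
Under algebraic product:
  NOT P = 1 − 0.7200 = 0.2800
  T AND NOT P = a·b on (0.3100, 0.2800) = 0.0868
  U AND (T AND NOT P) = a·b on (0.4000, 0.0868) = 0.0347
  → value = 0.0347
|0.0000 − 0.0347| = 0.035

0.035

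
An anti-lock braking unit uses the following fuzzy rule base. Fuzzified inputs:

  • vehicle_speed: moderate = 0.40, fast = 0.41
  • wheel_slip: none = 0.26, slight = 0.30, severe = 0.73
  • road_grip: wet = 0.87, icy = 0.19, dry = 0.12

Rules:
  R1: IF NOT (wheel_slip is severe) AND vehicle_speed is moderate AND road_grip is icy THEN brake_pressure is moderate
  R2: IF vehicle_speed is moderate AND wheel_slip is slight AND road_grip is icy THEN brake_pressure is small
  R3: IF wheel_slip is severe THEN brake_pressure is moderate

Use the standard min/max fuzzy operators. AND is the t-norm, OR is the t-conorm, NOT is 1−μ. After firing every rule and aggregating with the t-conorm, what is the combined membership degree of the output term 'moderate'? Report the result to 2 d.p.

R1: ¬severe=1−0.73=0.27, moderate=0.40, icy=0.19; AND[min(a, b)] → w = 0.19
R2: moderate=0.40, slight=0.30, icy=0.19; AND[min(a, b)] → w = 0.19
R3: severe=0.73 → w = 0.73
Rules with consequent 'moderate': {R1, R3} → strengths 0.19, 0.73
Aggregate via t-conorm [max(a, b)]: 0.73

0.73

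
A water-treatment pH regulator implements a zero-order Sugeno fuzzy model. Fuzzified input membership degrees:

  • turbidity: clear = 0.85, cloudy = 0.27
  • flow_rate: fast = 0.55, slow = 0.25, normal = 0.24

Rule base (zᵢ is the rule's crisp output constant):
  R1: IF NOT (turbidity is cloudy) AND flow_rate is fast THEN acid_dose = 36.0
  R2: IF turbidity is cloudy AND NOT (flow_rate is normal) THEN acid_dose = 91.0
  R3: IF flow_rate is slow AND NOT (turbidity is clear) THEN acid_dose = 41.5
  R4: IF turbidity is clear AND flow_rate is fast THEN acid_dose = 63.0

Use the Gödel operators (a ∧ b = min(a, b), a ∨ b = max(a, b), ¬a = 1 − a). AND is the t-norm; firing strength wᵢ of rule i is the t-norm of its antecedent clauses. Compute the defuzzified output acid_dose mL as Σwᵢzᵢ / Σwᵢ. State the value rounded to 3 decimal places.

R1 (z=36.0): ¬cloudy=1−0.27=0.73, fast=0.55; AND[min(a, b)] → w = 0.55
R2 (z=91.0): cloudy=0.27, ¬normal=1−0.24=0.76; AND[min(a, b)] → w = 0.27
R3 (z=41.5): slow=0.25, ¬clear=1−0.85=0.15; AND[min(a, b)] → w = 0.15
R4 (z=63.0): clear=0.85, fast=0.55; AND[min(a, b)] → w = 0.55
Weighted average = (0.55·36.0 + 0.27·91.0 + 0.15·41.5 + 0.55·63.0) / (0.55 + 0.27 + 0.15 + 0.55)
  = 85.2450 / 1.5200 = 56.082

56.082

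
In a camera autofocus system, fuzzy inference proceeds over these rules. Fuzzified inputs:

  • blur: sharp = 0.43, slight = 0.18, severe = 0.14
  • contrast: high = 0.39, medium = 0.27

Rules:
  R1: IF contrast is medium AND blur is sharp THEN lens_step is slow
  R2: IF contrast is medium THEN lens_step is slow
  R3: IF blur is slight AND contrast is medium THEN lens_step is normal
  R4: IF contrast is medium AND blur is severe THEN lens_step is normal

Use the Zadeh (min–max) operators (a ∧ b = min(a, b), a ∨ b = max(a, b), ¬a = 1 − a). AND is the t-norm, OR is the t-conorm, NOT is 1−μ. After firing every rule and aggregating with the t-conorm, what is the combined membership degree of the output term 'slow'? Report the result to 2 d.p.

R1: medium=0.27, sharp=0.43; AND[min(a, b)] → w = 0.27
R2: medium=0.27 → w = 0.27
R3: slight=0.18, medium=0.27; AND[min(a, b)] → w = 0.18
R4: medium=0.27, severe=0.14; AND[min(a, b)] → w = 0.14
Rules with consequent 'slow': {R1, R2} → strengths 0.27, 0.27
Aggregate via t-conorm [max(a, b)]: 0.27

0.27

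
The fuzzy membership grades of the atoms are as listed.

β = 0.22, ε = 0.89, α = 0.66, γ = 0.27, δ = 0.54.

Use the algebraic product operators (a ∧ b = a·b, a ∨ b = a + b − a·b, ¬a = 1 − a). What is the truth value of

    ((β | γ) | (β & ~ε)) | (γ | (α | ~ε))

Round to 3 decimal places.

0.877

β | γ = a + b − a·b on (0.2200, 0.2700) = 0.4306
~ε = 1 − 0.8900 = 0.1100
β & ~ε = a·b on (0.2200, 0.1100) = 0.0242
(β | γ) | (β & ~ε) = a + b − a·b on (0.4306, 0.0242) = 0.4444
~ε = 1 − 0.8900 = 0.1100
α | ~ε = a + b − a·b on (0.6600, 0.1100) = 0.6974
γ | (α | ~ε) = a + b − a·b on (0.2700, 0.6974) = 0.7791
((β | γ) | (β & ~ε)) | (γ | (α | ~ε)) = a + b − a·b on (0.4444, 0.7791) = 0.8773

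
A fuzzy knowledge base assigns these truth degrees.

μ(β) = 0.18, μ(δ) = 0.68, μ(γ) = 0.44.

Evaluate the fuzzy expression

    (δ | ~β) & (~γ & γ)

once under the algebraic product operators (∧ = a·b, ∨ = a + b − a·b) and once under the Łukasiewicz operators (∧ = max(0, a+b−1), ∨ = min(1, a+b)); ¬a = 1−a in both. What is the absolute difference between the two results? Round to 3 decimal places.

Under algebraic product:
  ~β = 1 − 0.1800 = 0.8200
  δ | ~β = a + b − a·b on (0.6800, 0.8200) = 0.9424
  ~γ = 1 − 0.4400 = 0.5600
  ~γ & γ = a·b on (0.5600, 0.4400) = 0.2464
  (δ | ~β) & (~γ & γ) = a·b on (0.9424, 0.2464) = 0.2322
  → value = 0.2322
Under Łukasiewicz:
  ~β = 1 − 0.18 = 0.82
  δ | ~β = min(1, a+b) on (0.68, 0.82) = 1.00
  ~γ = 1 − 0.44 = 0.56
  ~γ & γ = max(0, a+b−1) on (0.56, 0.44) = 0.00
  (δ | ~β) & (~γ & γ) = max(0, a+b−1) on (1.00, 0.00) = 0.00
  → value = 0.0000
|0.2322 − 0.0000| = 0.232

0.232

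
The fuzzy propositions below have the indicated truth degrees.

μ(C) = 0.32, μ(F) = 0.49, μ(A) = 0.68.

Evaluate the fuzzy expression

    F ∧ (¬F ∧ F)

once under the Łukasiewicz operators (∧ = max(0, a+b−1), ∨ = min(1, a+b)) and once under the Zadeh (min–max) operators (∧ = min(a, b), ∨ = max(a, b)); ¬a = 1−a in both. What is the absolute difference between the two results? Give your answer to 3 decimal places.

Under Łukasiewicz:
  ¬F = 1 − 0.49 = 0.51
  ¬F ∧ F = max(0, a+b−1) on (0.51, 0.49) = 0.00
  F ∧ (¬F ∧ F) = max(0, a+b−1) on (0.49, 0.00) = 0.00
  → value = 0.0000
Under Zadeh (min–max):
  ¬F = 1 − 0.49 = 0.51
  ¬F ∧ F = min(a, b) on (0.51, 0.49) = 0.49
  F ∧ (¬F ∧ F) = min(a, b) on (0.49, 0.49) = 0.49
  → value = 0.4900
|0.0000 − 0.4900| = 0.490

0.490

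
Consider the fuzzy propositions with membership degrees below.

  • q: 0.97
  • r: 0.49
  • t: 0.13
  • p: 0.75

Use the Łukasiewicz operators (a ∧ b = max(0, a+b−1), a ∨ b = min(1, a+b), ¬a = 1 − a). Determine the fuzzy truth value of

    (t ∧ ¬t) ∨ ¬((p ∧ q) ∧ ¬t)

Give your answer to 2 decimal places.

0.41

¬t = 1 − 0.13 = 0.87
t ∧ ¬t = max(0, a+b−1) on (0.13, 0.87) = 0.00
p ∧ q = max(0, a+b−1) on (0.75, 0.97) = 0.72
¬t = 1 − 0.13 = 0.87
(p ∧ q) ∧ ¬t = max(0, a+b−1) on (0.72, 0.87) = 0.59
¬((p ∧ q) ∧ ¬t) = 1 − 0.59 = 0.41
(t ∧ ¬t) ∨ ¬((p ∧ q) ∧ ¬t) = min(1, a+b) on (0.00, 0.41) = 0.41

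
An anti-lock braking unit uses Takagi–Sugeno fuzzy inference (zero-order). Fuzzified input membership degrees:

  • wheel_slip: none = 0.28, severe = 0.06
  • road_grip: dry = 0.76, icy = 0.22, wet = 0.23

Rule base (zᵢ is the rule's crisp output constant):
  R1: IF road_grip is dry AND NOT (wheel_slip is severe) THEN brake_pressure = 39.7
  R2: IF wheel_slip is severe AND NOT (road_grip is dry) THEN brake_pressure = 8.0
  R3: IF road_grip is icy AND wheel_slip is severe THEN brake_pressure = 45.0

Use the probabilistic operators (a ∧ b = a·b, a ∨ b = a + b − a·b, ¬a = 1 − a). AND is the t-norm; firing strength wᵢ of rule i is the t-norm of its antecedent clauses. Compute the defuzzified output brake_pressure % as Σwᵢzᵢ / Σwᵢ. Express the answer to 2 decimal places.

R1 (z=39.7): dry=0.76, ¬severe=1−0.06=0.94; AND[a·b] → w = 0.7144
R2 (z=8.0): severe=0.06, ¬dry=1−0.76=0.24; AND[a·b] → w = 0.0144
R3 (z=45.0): icy=0.22, severe=0.06; AND[a·b] → w = 0.0132
Weighted average = (0.7144·39.7 + 0.0144·8.0 + 0.0132·45.0) / (0.7144 + 0.0144 + 0.0132)
  = 29.0709 / 0.7420 = 39.18

39.18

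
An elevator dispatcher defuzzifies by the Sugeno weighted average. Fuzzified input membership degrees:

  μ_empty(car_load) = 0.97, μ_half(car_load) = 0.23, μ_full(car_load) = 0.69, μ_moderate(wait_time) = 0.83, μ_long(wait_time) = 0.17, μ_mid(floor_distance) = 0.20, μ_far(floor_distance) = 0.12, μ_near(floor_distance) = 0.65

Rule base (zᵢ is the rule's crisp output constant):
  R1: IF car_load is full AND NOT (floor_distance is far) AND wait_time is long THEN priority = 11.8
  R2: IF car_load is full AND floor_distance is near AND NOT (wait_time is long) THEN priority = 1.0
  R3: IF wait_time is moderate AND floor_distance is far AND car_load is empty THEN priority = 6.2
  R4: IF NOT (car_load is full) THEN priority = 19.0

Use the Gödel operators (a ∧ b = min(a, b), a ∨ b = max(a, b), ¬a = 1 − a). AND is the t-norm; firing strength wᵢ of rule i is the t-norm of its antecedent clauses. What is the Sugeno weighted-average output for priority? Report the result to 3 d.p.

R1 (z=11.8): full=0.69, ¬far=1−0.12=0.88, long=0.17; AND[min(a, b)] → w = 0.17
R2 (z=1.0): full=0.69, near=0.65, ¬long=1−0.17=0.83; AND[min(a, b)] → w = 0.65
R3 (z=6.2): moderate=0.83, far=0.12, empty=0.97; AND[min(a, b)] → w = 0.12
R4 (z=19.0): ¬full=1−0.69=0.31 → w = 0.31
Weighted average = (0.17·11.8 + 0.65·1.0 + 0.12·6.2 + 0.31·19.0) / (0.17 + 0.65 + 0.12 + 0.31)
  = 9.2900 / 1.2500 = 7.432

7.432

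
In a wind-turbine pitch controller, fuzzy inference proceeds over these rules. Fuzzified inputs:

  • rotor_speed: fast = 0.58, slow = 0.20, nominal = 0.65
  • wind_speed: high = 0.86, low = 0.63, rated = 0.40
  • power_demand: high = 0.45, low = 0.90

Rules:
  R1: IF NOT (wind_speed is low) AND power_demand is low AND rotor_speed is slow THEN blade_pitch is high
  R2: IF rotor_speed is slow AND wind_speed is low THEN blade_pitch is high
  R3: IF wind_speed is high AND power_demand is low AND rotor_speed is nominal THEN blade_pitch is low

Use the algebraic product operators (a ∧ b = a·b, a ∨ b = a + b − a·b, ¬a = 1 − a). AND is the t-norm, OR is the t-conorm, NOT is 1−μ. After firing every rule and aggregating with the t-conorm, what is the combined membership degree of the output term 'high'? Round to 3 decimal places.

0.184

R1: ¬low=1−0.63=0.37, low=0.90, slow=0.20; AND[a·b] → w = 0.0666
R2: slow=0.20, low=0.63; AND[a·b] → w = 0.1260
R3: high=0.86, low=0.90, nominal=0.65; AND[a·b] → w = 0.5031
Rules with consequent 'high': {R1, R2} → strengths 0.0666, 0.1260
Aggregate via t-conorm [a + b − a·b]: 0.1842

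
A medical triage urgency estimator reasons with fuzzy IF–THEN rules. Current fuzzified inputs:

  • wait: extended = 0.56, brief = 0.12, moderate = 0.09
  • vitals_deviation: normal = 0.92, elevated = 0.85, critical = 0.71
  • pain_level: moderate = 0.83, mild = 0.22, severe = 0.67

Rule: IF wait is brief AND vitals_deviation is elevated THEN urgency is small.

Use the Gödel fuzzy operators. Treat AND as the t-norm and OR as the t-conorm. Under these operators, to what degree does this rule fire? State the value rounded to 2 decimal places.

firing strength: brief=0.12, elevated=0.85; AND[min(a, b)] → w = 0.12

0.12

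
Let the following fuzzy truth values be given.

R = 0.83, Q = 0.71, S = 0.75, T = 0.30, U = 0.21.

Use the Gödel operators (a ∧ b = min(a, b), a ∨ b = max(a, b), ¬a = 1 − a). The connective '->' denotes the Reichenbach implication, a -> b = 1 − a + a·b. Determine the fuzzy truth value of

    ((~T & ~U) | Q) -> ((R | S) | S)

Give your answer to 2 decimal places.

0.88

~T = 1 − 0.30 = 0.70
~U = 1 − 0.21 = 0.79
~T & ~U = min(a, b) on (0.70, 0.79) = 0.70
(~T & ~U) | Q = max(a, b) on (0.70, 0.71) = 0.71
R | S = max(a, b) on (0.83, 0.75) = 0.83
(R | S) | S = max(a, b) on (0.83, 0.75) = 0.83
((~T & ~U) | Q) -> ((R | S) | S)  [Reichenbach: 1 − a + a·b] with a=0.71, b=0.83 → 0.88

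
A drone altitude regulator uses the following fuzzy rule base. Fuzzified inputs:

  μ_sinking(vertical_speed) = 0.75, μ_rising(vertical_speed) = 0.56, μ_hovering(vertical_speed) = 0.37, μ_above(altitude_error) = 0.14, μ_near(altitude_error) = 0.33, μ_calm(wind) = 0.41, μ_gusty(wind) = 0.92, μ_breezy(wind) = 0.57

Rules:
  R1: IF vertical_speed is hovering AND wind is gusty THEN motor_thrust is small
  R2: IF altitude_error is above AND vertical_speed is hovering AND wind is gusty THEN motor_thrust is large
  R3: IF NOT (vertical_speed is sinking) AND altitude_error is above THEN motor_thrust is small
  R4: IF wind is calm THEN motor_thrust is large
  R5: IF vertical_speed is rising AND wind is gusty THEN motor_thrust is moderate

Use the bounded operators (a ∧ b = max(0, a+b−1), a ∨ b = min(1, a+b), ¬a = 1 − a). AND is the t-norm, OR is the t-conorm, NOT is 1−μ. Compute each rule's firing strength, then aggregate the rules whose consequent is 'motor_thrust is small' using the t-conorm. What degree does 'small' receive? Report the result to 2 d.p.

0.29

R1: hovering=0.37, gusty=0.92; AND[max(0, a+b−1)] → w = 0.29
R2: above=0.14, hovering=0.37, gusty=0.92; AND[max(0, a+b−1)] → w = 0.00
R3: ¬sinking=1−0.75=0.25, above=0.14; AND[max(0, a+b−1)] → w = 0.00
R4: calm=0.41 → w = 0.41
R5: rising=0.56, gusty=0.92; AND[max(0, a+b−1)] → w = 0.48
Rules with consequent 'small': {R1, R3} → strengths 0.29, 0.00
Aggregate via t-conorm [min(1, a+b)]: 0.29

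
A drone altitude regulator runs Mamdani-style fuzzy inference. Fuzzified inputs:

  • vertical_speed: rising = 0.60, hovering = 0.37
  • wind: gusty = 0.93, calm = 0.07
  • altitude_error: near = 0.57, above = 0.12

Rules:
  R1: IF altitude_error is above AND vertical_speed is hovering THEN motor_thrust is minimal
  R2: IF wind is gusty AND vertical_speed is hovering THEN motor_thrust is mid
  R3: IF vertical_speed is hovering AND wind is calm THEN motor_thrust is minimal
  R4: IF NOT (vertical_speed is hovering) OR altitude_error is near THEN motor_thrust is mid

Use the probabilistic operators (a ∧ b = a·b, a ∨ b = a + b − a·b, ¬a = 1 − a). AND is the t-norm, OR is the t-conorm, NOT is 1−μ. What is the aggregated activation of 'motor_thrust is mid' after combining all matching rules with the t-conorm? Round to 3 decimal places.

0.896

R1: above=0.12, hovering=0.37; AND[a·b] → w = 0.0444
R2: gusty=0.93, hovering=0.37; AND[a·b] → w = 0.3441
R3: hovering=0.37, calm=0.07; AND[a·b] → w = 0.0259
R4: ¬hovering=1−0.37=0.63, near=0.57; OR[a + b − a·b] → w = 0.8409
Rules with consequent 'mid': {R2, R4} → strengths 0.3441, 0.8409
Aggregate via t-conorm [a + b − a·b]: 0.8956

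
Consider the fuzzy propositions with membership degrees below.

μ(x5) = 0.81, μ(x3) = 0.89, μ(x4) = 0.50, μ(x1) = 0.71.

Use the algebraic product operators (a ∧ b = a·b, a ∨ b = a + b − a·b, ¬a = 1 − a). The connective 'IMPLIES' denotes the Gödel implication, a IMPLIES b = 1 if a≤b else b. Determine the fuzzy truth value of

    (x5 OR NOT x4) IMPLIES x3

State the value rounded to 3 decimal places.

NOT x4 = 1 − 0.5000 = 0.5000
x5 OR NOT x4 = a + b − a·b on (0.8100, 0.5000) = 0.9050
(x5 OR NOT x4) IMPLIES x3  [Gödel: 1 if a≤b else b] with a=0.9050, b=0.8900 → 0.8900

0.890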